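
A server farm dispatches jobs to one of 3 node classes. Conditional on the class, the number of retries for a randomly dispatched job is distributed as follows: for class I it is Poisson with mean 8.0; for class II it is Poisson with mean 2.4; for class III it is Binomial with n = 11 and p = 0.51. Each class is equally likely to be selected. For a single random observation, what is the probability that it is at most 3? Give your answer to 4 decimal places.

0.3073

Conditional on each class, P(X ≤ 3): I: 0.0423801; II: 0.778723; III: 0.100901.
By total probability, P(X ≤ 3) = 0.333333·0.0423801 + 0.333333·0.778723 + 0.333333·0.100901 = 0.307335.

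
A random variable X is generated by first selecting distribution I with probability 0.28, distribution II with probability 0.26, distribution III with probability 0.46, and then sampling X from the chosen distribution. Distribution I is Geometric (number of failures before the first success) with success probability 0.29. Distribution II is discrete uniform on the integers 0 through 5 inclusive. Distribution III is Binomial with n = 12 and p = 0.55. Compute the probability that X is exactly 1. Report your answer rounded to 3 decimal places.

0.101

Conditional on each component, P(X = 1): I: 0.2059; II: 0.166667; III: 0.0010113.
By total probability, P(X = 1) = 0.28·0.2059 + 0.26·0.166667 + 0.46·0.0010113 = 0.101451.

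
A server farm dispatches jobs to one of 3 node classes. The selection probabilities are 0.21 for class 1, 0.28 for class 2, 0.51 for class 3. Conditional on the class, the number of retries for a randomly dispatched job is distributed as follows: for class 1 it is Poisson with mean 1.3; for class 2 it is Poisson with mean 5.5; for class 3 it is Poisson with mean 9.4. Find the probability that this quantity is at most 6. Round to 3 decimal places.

0.490

Conditional on each class, P(X ≤ 6): 1: 0.999596; 2: 0.686036; 3: 0.172733.
By total probability, P(X ≤ 6) = 0.21·0.999596 + 0.28·0.686036 + 0.51·0.172733 = 0.490099.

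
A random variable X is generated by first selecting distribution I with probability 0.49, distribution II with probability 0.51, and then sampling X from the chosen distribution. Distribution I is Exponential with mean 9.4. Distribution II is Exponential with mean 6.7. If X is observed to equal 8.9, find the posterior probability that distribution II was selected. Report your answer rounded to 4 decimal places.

0.4993

Likelihoods f(8.9 | ·): I: 0.0412742; II: 0.0395391.
Posterior ∝ prior × likelihood. Numerator for II: 0.51·0.0395391 = 0.0201649.
Normalizing constant: 0.49·0.0412742 + 0.51·0.0395391 = 0.0403893.
P(II | observation) = 0.0201649 / 0.0403893 = 0.499264.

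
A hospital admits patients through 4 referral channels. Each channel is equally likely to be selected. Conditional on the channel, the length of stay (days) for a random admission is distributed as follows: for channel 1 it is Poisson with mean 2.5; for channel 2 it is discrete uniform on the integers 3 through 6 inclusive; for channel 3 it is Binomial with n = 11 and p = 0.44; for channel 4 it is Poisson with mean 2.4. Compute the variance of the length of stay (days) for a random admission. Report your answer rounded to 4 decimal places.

3.4629

Per component, 1: μ=2.5, E[X²]=8.75; 2: μ=4.5, E[X²]=21.5; 3: μ=4.84, E[X²]=26.136; 4: μ=2.4, E[X²]=8.16.
E[X] = 0.25·2.5 + 0.25·4.5 + 0.25·4.84 + 0.25·2.4 = 3.56.
E[X²] = 0.25·8.75 + 0.25·21.5 + 0.25·26.136 + 0.25·8.16 = 16.1365.
Var(X) = E[X²] − (E[X])² = 16.1365 − 12.6736 = 3.4629.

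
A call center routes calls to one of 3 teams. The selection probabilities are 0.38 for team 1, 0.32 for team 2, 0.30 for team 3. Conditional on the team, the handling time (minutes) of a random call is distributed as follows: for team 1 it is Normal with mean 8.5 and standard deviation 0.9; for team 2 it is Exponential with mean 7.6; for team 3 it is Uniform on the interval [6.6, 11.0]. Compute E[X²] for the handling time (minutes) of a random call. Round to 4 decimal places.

For each component E[X²] = Var + (mean)², giving 1: 73.06; 2: 115.52; 3: 79.0533.
Overall E[X²] = 0.38·73.06 + 0.32·115.52 + 0.3·79.0533 = 88.4452.

88.4452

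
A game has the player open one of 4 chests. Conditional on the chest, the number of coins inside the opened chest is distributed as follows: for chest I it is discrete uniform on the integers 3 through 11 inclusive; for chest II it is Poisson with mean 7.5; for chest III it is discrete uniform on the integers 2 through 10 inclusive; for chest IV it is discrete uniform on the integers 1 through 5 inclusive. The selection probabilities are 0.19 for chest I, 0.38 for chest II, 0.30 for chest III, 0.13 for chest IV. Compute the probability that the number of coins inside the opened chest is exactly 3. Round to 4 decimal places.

0.0952

Conditional on each chest, P(X = 3): I: 0.111111; II: 0.0388887; III: 0.111111; IV: 0.2.
By total probability, P(X = 3) = 0.19·0.111111 + 0.38·0.0388887 + 0.3·0.111111 + 0.13·0.2 = 0.0952222.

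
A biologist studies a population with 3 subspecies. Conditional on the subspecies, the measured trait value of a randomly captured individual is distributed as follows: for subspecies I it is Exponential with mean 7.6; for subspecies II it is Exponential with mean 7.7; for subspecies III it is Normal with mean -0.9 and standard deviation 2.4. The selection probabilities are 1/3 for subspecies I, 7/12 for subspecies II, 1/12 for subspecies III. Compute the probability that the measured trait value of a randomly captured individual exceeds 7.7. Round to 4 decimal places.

0.3356

Conditional on each subspecies, P(X > 7.7): I: 0.363071; II: 0.367879; III: 0.000169619.
By total probability, P(X > 7.7) = 0.333333·0.363071 + 0.583333·0.367879 + 0.0833333·0.000169619 = 0.335634.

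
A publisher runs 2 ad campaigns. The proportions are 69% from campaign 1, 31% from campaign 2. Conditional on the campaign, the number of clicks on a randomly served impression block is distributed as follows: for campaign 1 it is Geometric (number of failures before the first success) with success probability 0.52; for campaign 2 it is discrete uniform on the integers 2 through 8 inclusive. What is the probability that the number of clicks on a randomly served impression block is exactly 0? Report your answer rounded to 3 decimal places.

0.359

Conditional on each campaign, P(X = 0): 1: 0.52; 2: 0.
By total probability, P(X = 0) = 0.69·0.52 + 0.31·0 = 0.3588.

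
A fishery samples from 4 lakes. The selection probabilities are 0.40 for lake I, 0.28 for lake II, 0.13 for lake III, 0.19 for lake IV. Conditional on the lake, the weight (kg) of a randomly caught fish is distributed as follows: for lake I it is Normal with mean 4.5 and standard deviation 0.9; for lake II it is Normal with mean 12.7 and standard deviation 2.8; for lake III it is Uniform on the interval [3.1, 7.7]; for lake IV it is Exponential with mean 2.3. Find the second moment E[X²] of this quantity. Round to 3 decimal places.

61.811

For each component E[X²] = Var + (mean)², giving I: 21.06; II: 169.13; III: 30.9233; IV: 10.58.
Overall E[X²] = 0.4·21.06 + 0.28·169.13 + 0.13·30.9233 + 0.19·10.58 = 61.8106.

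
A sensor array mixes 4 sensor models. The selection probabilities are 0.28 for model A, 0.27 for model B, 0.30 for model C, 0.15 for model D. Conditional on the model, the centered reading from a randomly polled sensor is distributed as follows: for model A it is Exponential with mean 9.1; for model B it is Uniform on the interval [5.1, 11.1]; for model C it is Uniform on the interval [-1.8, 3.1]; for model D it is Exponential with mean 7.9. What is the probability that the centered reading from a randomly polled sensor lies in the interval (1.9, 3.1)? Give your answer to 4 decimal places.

0.1182

Conditional on each model, P(1.9 < X < 3.1): A: 0.100263; B: 0; C: 0.244898; D: 0.110799.
By total probability, P(1.9 < X < 3.1) = 0.28·0.100263 + 0.27·0 + 0.3·0.244898 + 0.15·0.110799 = 0.118163.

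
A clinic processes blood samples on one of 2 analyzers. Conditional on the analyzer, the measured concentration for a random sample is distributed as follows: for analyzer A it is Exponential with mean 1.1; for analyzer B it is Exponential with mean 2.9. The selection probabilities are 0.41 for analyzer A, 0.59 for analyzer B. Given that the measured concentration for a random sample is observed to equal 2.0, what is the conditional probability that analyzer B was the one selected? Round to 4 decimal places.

0.6279

Likelihoods f(2.0 | ·): A: 0.147564; B: 0.173017.
Posterior ∝ prior × likelihood. Numerator for B: 0.59·0.173017 = 0.10208.
Normalizing constant: 0.41·0.147564 + 0.59·0.173017 = 0.162581.
P(B | observation) = 0.10208 / 0.162581 = 0.62787.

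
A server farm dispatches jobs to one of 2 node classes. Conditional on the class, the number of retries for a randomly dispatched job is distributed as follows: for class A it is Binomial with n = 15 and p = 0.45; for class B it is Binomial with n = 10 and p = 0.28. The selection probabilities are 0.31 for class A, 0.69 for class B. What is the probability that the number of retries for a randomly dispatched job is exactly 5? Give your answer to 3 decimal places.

0.101

Conditional on each class, P(X = 5): A: 0.14036; B: 0.0839176.
By total probability, P(X = 5) = 0.31·0.14036 + 0.69·0.0839176 = 0.101415.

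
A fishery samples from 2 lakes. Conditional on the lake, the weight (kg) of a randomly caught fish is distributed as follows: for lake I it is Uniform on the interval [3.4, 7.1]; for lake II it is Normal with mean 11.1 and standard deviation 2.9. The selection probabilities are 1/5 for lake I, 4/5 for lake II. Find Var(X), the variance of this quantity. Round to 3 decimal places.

12.432

Per component, I: μ=5.25, E[X²]=28.7033; II: μ=11.1, E[X²]=131.62.
E[X] = 0.2·5.25 + 0.8·11.1 = 9.93.
E[X²] = 0.2·28.7033 + 0.8·131.62 = 111.037.
Var(X) = E[X²] − (E[X])² = 111.037 − 98.6049 = 12.4318.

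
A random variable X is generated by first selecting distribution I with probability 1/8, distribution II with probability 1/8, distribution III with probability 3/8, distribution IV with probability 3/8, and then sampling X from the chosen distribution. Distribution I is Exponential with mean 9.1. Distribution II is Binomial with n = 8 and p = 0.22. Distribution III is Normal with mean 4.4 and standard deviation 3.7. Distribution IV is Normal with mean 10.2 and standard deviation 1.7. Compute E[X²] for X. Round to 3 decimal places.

For each component E[X²] = Var + (mean)², giving I: 165.62; II: 4.4704; III: 33.05; IV: 106.93.
Overall E[X²] = 0.125·165.62 + 0.125·4.4704 + 0.375·33.05 + 0.375·106.93 = 73.7538.

73.754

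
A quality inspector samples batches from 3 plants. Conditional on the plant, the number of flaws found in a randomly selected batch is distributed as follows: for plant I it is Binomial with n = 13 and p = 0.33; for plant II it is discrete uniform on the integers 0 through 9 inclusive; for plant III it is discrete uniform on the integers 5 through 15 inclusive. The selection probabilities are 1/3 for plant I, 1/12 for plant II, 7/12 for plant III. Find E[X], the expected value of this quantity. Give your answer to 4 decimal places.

Component means — I: 4.29; II: 4.5; III: 10.
E[X] = 0.333333·4.29 + 0.0833333·4.5 + 0.583333·10 = 7.63833.

7.6383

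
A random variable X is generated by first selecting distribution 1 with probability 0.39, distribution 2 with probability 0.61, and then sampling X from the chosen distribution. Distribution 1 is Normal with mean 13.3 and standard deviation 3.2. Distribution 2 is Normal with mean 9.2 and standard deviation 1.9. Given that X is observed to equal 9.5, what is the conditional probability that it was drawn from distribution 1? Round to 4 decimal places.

Likelihoods f(9.5 | ·): 1: 0.0615954; 2: 0.207369.
Posterior ∝ prior × likelihood. Numerator for 1: 0.39·0.0615954 = 0.0240222.
Normalizing constant: 0.39·0.0615954 + 0.61·0.207369 = 0.150517.
P(1 | observation) = 0.0240222 / 0.150517 = 0.159598.

0.1596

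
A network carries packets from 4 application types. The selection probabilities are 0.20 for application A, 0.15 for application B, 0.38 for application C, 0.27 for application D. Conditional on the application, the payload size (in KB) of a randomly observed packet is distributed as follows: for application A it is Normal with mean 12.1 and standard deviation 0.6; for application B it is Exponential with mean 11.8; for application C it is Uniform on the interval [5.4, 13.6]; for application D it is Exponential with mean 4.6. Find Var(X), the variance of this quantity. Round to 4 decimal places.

Per component, A: μ=12.1, E[X²]=146.77; B: μ=11.8, E[X²]=278.48; C: μ=9.5, E[X²]=95.8533; D: μ=4.6, E[X²]=42.32.
E[X] = 0.2·12.1 + 0.15·11.8 + 0.38·9.5 + 0.27·4.6 = 9.042.
E[X²] = 0.2·146.77 + 0.15·278.48 + 0.38·95.8533 + 0.27·42.32 = 118.977.
Var(X) = E[X²] − (E[X])² = 118.977 − 81.7578 = 37.2189.

37.2189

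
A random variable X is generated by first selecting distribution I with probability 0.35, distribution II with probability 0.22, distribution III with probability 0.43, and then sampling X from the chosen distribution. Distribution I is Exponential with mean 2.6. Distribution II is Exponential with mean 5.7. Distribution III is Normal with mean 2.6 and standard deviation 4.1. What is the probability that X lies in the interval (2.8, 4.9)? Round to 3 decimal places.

Conditional on each component, P(2.8 < X < 4.9): I: 0.188755; II: 0.188564; III: 0.19314.
By total probability, P(2.8 < X < 4.9) = 0.35·0.188755 + 0.22·0.188564 + 0.43·0.19314 = 0.190598.

0.191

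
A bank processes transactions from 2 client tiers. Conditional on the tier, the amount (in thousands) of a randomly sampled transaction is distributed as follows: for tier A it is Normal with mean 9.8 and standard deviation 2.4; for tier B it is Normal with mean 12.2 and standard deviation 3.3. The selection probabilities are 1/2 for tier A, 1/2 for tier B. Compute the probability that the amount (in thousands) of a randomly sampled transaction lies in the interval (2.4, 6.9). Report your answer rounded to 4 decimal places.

0.0825

Conditional on each tier, P(2.4 < X < 6.9): A: 0.112436; B: 0.0526398.
By total probability, P(2.4 < X < 6.9) = 0.5·0.112436 + 0.5·0.0526398 = 0.0825379.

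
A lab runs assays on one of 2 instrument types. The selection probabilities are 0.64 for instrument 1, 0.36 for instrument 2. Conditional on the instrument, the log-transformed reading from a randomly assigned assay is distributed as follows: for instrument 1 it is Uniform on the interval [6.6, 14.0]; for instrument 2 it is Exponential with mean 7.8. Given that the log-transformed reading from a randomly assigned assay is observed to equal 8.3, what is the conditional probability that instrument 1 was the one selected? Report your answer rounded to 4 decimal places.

0.8445

Likelihoods f(8.3 | ·): 1: 0.135135; 2: 0.0442356.
Posterior ∝ prior × likelihood. Numerator for 1: 0.64·0.135135 = 0.0864865.
Normalizing constant: 0.64·0.135135 + 0.36·0.0442356 = 0.102411.
P(1 | observation) = 0.0864865 / 0.102411 = 0.844502.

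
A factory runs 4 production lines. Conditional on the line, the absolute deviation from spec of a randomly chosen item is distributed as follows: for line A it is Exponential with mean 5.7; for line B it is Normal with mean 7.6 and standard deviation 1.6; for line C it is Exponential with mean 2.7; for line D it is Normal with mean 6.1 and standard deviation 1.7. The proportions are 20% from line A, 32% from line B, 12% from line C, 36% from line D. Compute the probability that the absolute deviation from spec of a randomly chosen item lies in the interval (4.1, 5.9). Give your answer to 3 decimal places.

Conditional on each line, P(4.1 < X < 5.9): A: 0.131899; B: 0.129651; C: 0.106579; D: 0.33347.
By total probability, P(4.1 < X < 5.9) = 0.2·0.131899 + 0.32·0.129651 + 0.12·0.106579 + 0.36·0.33347 = 0.200707.

0.201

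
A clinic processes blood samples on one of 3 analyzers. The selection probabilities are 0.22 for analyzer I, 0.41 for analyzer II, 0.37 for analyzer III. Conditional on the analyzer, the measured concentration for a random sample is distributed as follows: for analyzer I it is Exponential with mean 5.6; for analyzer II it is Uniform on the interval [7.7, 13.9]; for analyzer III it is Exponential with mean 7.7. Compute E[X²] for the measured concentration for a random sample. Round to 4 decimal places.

106.8088

For each component E[X²] = Var + (mean)², giving I: 62.72; II: 119.843; III: 118.58.
Overall E[X²] = 0.22·62.72 + 0.41·119.843 + 0.37·118.58 = 106.809.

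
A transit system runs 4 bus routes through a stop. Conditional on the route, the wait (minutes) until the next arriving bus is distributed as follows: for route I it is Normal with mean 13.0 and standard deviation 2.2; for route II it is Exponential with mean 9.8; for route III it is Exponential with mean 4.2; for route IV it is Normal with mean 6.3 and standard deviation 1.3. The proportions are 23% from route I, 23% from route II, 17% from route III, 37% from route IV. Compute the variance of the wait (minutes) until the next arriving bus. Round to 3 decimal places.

Per component, I: μ=13, E[X²]=173.84; II: μ=9.8, E[X²]=192.08; III: μ=4.2, E[X²]=35.28; IV: μ=6.3, E[X²]=41.38.
E[X] = 0.23·13 + 0.23·9.8 + 0.17·4.2 + 0.37·6.3 = 8.289.
E[X²] = 0.23·173.84 + 0.23·192.08 + 0.17·35.28 + 0.37·41.38 = 105.47.
Var(X) = E[X²] − (E[X])² = 105.47 − 68.7075 = 36.7623.

36.762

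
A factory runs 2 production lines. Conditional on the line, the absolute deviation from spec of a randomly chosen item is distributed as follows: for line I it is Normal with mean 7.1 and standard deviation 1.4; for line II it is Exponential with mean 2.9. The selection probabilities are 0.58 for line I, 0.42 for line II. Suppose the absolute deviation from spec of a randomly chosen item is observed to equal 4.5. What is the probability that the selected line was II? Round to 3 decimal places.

Likelihoods f(4.5 | ·): I: 0.0507979; II: 0.0730629.
Posterior ∝ prior × likelihood. Numerator for II: 0.42·0.0730629 = 0.0306864.
Normalizing constant: 0.58·0.0507979 + 0.42·0.0730629 = 0.0601492.
P(II | observation) = 0.0306864 / 0.0601492 = 0.510172.

0.510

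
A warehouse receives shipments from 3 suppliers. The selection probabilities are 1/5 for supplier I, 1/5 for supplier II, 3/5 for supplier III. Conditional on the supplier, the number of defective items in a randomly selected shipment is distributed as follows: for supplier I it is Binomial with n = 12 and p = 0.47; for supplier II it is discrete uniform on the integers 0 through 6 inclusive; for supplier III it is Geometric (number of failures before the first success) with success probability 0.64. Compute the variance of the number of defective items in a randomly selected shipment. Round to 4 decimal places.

Per component, I: μ=5.64, E[X²]=34.7988; II: μ=3, E[X²]=13; III: μ=0.5625, E[X²]=1.19531.
E[X] = 0.2·5.64 + 0.2·3 + 0.6·0.5625 = 2.0655.
E[X²] = 0.2·34.7988 + 0.2·13 + 0.6·1.19531 = 10.2769.
Var(X) = E[X²] − (E[X])² = 10.2769 − 4.26629 = 6.01066.

6.0107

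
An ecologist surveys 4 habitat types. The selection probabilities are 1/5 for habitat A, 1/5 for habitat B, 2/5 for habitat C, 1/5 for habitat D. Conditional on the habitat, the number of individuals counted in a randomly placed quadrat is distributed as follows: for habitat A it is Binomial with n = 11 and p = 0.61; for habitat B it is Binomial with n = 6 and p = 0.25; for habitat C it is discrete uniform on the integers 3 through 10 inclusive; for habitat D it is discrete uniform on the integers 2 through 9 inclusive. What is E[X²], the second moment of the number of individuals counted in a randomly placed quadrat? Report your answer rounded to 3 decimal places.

36.303

For each component E[X²] = Var + (mean)², giving A: 47.641; B: 3.375; C: 47.5; D: 35.5.
Overall E[X²] = 0.2·47.641 + 0.2·3.375 + 0.4·47.5 + 0.2·35.5 = 36.3032.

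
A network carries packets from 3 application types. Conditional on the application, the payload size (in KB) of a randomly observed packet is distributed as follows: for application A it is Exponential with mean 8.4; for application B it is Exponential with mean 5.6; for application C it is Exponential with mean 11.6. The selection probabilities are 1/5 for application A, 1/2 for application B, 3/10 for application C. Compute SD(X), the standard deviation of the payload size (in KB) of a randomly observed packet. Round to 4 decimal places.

Per component, A: μ=8.4, E[X²]=141.12; B: μ=5.6, E[X²]=62.72; C: μ=11.6, E[X²]=269.12.
E[X] = 0.2·8.4 + 0.5·5.6 + 0.3·11.6 = 7.96.
E[X²] = 0.2·141.12 + 0.5·62.72 + 0.3·269.12 = 140.32.
Var(X) = E[X²] − (E[X])² = 140.32 − 63.3616 = 76.9584.
SD(X) = √76.9584 = 8.77259.

8.7726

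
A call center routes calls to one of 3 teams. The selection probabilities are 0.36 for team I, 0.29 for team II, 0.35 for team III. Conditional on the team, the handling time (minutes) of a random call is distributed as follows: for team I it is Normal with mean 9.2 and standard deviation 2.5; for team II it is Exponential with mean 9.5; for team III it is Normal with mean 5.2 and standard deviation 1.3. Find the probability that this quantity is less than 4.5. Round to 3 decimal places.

0.224

Conditional on each team, P(X < 4.5): I: 0.030054; II: 0.377296; III: 0.295129.
By total probability, P(X < 4.5) = 0.36·0.030054 + 0.29·0.377296 + 0.35·0.295129 = 0.223531.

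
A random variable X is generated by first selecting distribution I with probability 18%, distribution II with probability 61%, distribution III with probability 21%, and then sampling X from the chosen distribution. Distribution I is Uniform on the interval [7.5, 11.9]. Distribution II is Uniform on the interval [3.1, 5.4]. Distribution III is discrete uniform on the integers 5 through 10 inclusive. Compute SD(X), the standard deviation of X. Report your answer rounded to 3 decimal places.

Per component, I: μ=9.7, E[X²]=95.7033; II: μ=4.25, E[X²]=18.5033; III: μ=7.5, E[X²]=59.1667.
E[X] = 0.18·9.7 + 0.61·4.25 + 0.21·7.5 = 5.9135.
E[X²] = 0.18·95.7033 + 0.61·18.5033 + 0.21·59.1667 = 40.9386.
Var(X) = E[X²] − (E[X])² = 40.9386 − 34.9695 = 5.96915.
SD(X) = √5.96915 = 2.44318.

2.443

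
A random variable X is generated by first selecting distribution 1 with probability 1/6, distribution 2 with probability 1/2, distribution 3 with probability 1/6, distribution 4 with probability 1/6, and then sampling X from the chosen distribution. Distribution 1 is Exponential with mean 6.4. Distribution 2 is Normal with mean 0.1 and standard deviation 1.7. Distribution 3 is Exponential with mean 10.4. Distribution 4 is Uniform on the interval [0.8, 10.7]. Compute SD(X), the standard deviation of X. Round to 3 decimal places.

6.597

Per component, 1: μ=6.4, E[X²]=81.92; 2: μ=0.1, E[X²]=2.9; 3: μ=10.4, E[X²]=216.32; 4: μ=5.75, E[X²]=41.23.
E[X] = 0.166667·6.4 + 0.5·0.1 + 0.166667·10.4 + 0.166667·5.75 = 3.80833.
E[X²] = 0.166667·81.92 + 0.5·2.9 + 0.166667·216.32 + 0.166667·41.23 = 58.0283.
Var(X) = E[X²] − (E[X])² = 58.0283 − 14.5034 = 43.5249.
SD(X) = √43.5249 = 6.59734.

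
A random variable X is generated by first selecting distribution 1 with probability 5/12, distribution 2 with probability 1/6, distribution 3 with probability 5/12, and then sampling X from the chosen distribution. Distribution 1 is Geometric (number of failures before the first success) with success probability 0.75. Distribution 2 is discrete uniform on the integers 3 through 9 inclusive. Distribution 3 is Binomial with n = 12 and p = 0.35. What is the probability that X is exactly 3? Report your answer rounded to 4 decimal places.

0.1101

Conditional on each component, P(X = 3): 1: 0.0117188; 2: 0.142857; 3: 0.195365.
By total probability, P(X = 3) = 0.416667·0.0117188 + 0.166667·0.142857 + 0.416667·0.195365 = 0.110094.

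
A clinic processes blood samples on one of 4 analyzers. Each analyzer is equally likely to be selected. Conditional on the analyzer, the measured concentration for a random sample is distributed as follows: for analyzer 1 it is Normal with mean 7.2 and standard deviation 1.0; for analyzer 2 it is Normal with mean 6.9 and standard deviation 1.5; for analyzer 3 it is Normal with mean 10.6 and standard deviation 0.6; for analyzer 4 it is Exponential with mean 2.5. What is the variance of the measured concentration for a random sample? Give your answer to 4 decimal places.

10.7400

Per component, 1: μ=7.2, E[X²]=52.84; 2: μ=6.9, E[X²]=49.86; 3: μ=10.6, E[X²]=112.72; 4: μ=2.5, E[X²]=12.5.
E[X] = 0.25·7.2 + 0.25·6.9 + 0.25·10.6 + 0.25·2.5 = 6.8.
E[X²] = 0.25·52.84 + 0.25·49.86 + 0.25·112.72 + 0.25·12.5 = 56.98.
Var(X) = E[X²] − (E[X])² = 56.98 − 46.24 = 10.74.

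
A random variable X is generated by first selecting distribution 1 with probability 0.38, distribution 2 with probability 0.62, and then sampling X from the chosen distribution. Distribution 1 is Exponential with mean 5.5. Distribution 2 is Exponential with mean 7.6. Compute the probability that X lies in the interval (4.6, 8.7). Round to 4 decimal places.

0.2276

Conditional on each component, P(4.6 < X < 8.7): 1: 0.227682; 2: 0.227623.
By total probability, P(4.6 < X < 8.7) = 0.38·0.227682 + 0.62·0.227623 = 0.227646.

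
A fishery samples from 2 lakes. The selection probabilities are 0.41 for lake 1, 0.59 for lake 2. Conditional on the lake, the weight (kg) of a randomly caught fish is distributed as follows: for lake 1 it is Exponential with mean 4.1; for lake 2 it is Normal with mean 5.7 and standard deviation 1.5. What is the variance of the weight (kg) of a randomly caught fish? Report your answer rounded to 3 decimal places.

Per component, 1: μ=4.1, E[X²]=33.62; 2: μ=5.7, E[X²]=34.74.
E[X] = 0.41·4.1 + 0.59·5.7 = 5.044.
E[X²] = 0.41·33.62 + 0.59·34.74 = 34.2808.
Var(X) = E[X²] − (E[X])² = 34.2808 − 25.4419 = 8.83886.

8.839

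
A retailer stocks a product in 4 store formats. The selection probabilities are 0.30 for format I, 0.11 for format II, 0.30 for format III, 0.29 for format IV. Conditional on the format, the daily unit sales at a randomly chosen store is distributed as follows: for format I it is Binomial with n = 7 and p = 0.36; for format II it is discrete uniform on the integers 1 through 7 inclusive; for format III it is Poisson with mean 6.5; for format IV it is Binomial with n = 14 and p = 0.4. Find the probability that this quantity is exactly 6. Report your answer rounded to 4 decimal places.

Conditional on each format, P(X = 6): I: 0.00975198; II: 0.142857; III: 0.157483; IV: 0.206598.
By total probability, P(X = 6) = 0.3·0.00975198 + 0.11·0.142857 + 0.3·0.157483 + 0.29·0.206598 = 0.125798.

0.1258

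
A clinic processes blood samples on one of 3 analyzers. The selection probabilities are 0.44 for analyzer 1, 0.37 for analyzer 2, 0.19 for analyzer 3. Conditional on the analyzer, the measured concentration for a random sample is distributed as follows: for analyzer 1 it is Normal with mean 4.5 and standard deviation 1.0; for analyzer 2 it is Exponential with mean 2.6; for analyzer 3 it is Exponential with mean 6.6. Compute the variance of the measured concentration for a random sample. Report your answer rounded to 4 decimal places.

13.2988

Per component, 1: μ=4.5, E[X²]=21.25; 2: μ=2.6, E[X²]=13.52; 3: μ=6.6, E[X²]=87.12.
E[X] = 0.44·4.5 + 0.37·2.6 + 0.19·6.6 = 4.196.
E[X²] = 0.44·21.25 + 0.37·13.52 + 0.19·87.12 = 30.9052.
Var(X) = E[X²] − (E[X])² = 30.9052 − 17.6064 = 13.2988.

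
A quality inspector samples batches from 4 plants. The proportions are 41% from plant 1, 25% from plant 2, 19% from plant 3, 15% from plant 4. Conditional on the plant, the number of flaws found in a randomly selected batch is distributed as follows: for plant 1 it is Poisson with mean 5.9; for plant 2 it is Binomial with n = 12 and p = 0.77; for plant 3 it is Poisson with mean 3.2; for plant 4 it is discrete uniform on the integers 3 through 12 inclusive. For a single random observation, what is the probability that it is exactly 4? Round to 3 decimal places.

Conditional on each plant, P(X = 4): 1: 0.138312; 2: 0.00136267; 3: 0.178093; 4: 0.1.
By total probability, P(X = 4) = 0.41·0.138312 + 0.25·0.00136267 + 0.19·0.178093 + 0.15·0.1 = 0.105886.

0.106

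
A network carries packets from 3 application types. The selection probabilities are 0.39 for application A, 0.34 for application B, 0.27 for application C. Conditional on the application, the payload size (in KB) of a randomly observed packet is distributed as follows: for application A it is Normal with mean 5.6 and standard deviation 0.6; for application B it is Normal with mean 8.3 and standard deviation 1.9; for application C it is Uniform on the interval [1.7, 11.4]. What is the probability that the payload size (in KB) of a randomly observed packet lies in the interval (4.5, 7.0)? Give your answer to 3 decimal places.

Conditional on each application, P(4.5 < X < 7.0): A: 0.956808; B: 0.224171; C: 0.257732.
By total probability, P(4.5 < X < 7.0) = 0.39·0.956808 + 0.34·0.224171 + 0.27·0.257732 = 0.518961.

0.519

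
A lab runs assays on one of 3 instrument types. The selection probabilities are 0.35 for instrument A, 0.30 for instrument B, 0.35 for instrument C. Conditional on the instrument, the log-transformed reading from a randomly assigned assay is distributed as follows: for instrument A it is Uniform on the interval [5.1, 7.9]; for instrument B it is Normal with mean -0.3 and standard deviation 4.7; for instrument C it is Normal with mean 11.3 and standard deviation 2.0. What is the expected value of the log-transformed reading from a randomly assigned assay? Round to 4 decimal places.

Component means — A: 6.5; B: -0.3; C: 11.3.
E[X] = 0.35·6.5 + 0.3·-0.3 + 0.35·11.3 = 6.14.

6.1400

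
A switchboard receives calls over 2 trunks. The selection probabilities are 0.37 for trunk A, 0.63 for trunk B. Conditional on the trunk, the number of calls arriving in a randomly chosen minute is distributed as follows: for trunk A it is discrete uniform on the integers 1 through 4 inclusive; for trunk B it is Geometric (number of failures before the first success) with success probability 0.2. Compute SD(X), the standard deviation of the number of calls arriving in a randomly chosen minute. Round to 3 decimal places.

Per component, A: μ=2.5, E[X²]=7.5; B: μ=4, E[X²]=36.
E[X] = 0.37·2.5 + 0.63·4 = 3.445.
E[X²] = 0.37·7.5 + 0.63·36 = 25.455.
Var(X) = E[X²] − (E[X])² = 25.455 − 11.868 = 13.587.
SD(X) = √13.587 = 3.68605.

3.686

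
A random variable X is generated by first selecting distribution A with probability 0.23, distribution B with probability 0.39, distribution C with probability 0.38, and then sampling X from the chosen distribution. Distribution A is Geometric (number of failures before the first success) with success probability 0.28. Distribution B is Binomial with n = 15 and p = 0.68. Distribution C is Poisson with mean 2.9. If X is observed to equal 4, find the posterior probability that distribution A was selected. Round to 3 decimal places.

0.218

Likelihoods P(X=4 | ·): A: 0.0752468; B: 0.00105152; C: 0.162154.
Posterior ∝ prior × likelihood. Numerator for A: 0.23·0.0752468 = 0.0173068.
Normalizing constant: 0.23·0.0752468 + 0.39·0.00105152 + 0.38·0.162154 = 0.0793352.
P(A | observation) = 0.0173068 / 0.0793352 = 0.218147.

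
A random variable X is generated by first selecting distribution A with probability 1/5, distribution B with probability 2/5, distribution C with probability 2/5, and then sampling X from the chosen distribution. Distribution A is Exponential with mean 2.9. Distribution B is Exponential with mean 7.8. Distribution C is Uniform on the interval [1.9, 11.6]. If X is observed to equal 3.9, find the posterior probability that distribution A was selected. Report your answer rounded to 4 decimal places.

Likelihoods f(3.9 | ·): A: 0.0898568; B: 0.0777603; C: 0.103093.
Posterior ∝ prior × likelihood. Numerator for A: 0.2·0.0898568 = 0.0179714.
Normalizing constant: 0.2·0.0898568 + 0.4·0.0777603 + 0.4·0.103093 = 0.0903126.
P(A | observation) = 0.0179714 / 0.0903126 = 0.198991.

0.1990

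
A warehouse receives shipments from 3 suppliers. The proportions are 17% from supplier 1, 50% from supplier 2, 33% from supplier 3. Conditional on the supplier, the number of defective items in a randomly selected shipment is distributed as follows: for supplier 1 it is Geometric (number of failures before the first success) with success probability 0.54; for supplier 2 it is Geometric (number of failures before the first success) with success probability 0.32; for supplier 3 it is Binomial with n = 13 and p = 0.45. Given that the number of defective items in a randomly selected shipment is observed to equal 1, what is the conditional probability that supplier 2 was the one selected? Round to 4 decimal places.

Likelihoods P(X=1 | ·): 1: 0.2484; 2: 0.2176; 3: 0.00448237.
Posterior ∝ prior × likelihood. Numerator for 2: 0.5·0.2176 = 0.1088.
Normalizing constant: 0.17·0.2484 + 0.5·0.2176 + 0.33·0.00448237 = 0.152507.
P(2 | observation) = 0.1088 / 0.152507 = 0.713409.

0.7134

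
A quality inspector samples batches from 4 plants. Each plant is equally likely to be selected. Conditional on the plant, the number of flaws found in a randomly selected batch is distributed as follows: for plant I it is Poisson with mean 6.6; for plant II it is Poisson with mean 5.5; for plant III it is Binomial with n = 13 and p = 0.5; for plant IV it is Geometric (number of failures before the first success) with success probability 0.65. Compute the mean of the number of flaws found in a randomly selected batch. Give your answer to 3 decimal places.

Component means — I: 6.6; II: 5.5; III: 6.5; IV: 0.538462.
E[X] = 0.25·6.6 + 0.25·5.5 + 0.25·6.5 + 0.25·0.538462 = 4.78462.

4.785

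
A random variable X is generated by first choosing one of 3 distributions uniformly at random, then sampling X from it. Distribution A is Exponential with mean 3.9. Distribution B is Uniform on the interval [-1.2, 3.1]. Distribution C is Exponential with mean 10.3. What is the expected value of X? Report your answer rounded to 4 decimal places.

Component means — A: 3.9; B: 0.95; C: 10.3.
E[X] = 0.333333·3.9 + 0.333333·0.95 + 0.333333·10.3 = 5.05.

5.0500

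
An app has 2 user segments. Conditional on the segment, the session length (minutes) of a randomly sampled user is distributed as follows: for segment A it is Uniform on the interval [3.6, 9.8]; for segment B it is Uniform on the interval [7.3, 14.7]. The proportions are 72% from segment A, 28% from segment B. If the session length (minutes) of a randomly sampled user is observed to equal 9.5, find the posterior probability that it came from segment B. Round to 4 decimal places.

Likelihoods f(9.5 | ·): A: 0.16129; B: 0.135135.
Posterior ∝ prior × likelihood. Numerator for B: 0.28·0.135135 = 0.0378378.
Normalizing constant: 0.72·0.16129 + 0.28·0.135135 = 0.153967.
P(B | observation) = 0.0378378 / 0.153967 = 0.245753.

0.2458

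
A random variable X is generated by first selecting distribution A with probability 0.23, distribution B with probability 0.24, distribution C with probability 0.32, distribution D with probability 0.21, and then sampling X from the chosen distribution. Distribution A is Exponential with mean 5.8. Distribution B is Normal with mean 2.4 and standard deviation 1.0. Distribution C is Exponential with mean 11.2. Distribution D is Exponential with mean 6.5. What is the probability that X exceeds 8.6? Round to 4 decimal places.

Conditional on each component, P(X > 8.6): A: 0.227011; B: 2.82316e-10; C: 0.464006; D: 0.266315.
By total probability, P(X > 8.6) = 0.23·0.227011 + 0.24·2.82316e-10 + 0.32·0.464006 + 0.21·0.266315 = 0.256621.

0.2566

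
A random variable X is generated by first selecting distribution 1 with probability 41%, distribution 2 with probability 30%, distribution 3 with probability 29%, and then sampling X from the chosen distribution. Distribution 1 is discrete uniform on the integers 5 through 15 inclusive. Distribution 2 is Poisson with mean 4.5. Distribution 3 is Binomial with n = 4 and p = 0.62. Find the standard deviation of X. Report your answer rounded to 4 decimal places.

4.0648

Per component, 1: μ=10, E[X²]=110; 2: μ=4.5, E[X²]=24.75; 3: μ=2.48, E[X²]=7.0928.
E[X] = 0.41·10 + 0.3·4.5 + 0.29·2.48 = 6.1692.
E[X²] = 0.41·110 + 0.3·24.75 + 0.29·7.0928 = 54.5819.
Var(X) = E[X²] − (E[X])² = 54.5819 − 38.059 = 16.5229.
SD(X) = √16.5229 = 4.06483.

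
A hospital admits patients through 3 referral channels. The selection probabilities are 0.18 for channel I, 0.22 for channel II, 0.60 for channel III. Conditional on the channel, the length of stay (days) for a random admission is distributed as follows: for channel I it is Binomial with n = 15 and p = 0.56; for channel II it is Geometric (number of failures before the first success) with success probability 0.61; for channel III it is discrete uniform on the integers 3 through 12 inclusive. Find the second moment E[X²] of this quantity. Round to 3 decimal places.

For each component E[X²] = Var + (mean)², giving I: 74.256; II: 1.45687; III: 64.5.
Overall E[X²] = 0.18·74.256 + 0.22·1.45687 + 0.6·64.5 = 52.3866.

52.387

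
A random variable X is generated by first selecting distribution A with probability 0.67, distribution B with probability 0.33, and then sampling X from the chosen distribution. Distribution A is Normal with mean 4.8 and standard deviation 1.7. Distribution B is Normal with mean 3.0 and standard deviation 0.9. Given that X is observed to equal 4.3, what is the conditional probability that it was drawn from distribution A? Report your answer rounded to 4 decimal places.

0.7450

Likelihoods f(4.3 | ·): A: 0.224738; B: 0.156173.
Posterior ∝ prior × likelihood. Numerator for A: 0.67·0.224738 = 0.150575.
Normalizing constant: 0.67·0.224738 + 0.33·0.156173 = 0.202112.
P(A | observation) = 0.150575 / 0.202112 = 0.745006.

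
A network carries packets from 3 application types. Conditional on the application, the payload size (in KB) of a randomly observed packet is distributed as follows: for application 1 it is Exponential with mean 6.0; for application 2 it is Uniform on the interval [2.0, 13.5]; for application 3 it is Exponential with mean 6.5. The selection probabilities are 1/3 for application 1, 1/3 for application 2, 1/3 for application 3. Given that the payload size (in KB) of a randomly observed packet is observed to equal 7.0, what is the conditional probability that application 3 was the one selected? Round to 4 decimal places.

Likelihoods f(7.0 | ·): 1: 0.0519005; 2: 0.0869565; 3: 0.0524065.
Posterior ∝ prior × likelihood. Numerator for 3: 0.333333·0.0524065 = 0.0174688.
Normalizing constant: 0.333333·0.0519005 + 0.333333·0.0869565 + 0.333333·0.0524065 = 0.0637545.
P(3 | observation) = 0.0174688 / 0.0637545 = 0.274001.

0.2740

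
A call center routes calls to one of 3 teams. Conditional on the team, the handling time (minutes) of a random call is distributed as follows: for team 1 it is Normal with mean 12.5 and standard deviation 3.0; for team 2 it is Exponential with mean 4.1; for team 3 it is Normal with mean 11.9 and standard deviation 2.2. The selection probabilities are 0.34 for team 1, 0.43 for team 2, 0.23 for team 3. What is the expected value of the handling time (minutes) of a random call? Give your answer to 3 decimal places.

Component means — 1: 12.5; 2: 4.1; 3: 11.9.
E[X] = 0.34·12.5 + 0.43·4.1 + 0.23·11.9 = 8.75.

8.750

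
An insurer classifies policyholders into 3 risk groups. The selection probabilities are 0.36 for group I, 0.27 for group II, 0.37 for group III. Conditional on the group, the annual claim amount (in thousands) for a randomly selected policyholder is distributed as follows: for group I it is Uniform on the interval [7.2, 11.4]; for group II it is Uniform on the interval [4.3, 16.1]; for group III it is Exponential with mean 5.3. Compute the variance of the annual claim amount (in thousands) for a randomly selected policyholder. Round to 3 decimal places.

Per component, I: μ=9.3, E[X²]=87.96; II: μ=10.2, E[X²]=115.643; III: μ=5.3, E[X²]=56.18.
E[X] = 0.36·9.3 + 0.27·10.2 + 0.37·5.3 = 8.063.
E[X²] = 0.36·87.96 + 0.27·115.643 + 0.37·56.18 = 83.6759.
Var(X) = E[X²] − (E[X])² = 83.6759 − 65.012 = 18.6639.

18.664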